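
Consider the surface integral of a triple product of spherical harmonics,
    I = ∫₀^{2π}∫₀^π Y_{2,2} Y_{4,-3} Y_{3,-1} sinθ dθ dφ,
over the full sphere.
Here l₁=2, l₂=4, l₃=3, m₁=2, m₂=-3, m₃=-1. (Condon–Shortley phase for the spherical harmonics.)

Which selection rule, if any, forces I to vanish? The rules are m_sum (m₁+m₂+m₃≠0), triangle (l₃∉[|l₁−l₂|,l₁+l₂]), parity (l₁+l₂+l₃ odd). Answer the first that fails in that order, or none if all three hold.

m_sum

azimuthal sum: 2 − 3 − 1 = -2  ✗
2 ≤ 3 ≤ 6 (triangle on l)
L = 2 + 4 + 3 = 9 (odd)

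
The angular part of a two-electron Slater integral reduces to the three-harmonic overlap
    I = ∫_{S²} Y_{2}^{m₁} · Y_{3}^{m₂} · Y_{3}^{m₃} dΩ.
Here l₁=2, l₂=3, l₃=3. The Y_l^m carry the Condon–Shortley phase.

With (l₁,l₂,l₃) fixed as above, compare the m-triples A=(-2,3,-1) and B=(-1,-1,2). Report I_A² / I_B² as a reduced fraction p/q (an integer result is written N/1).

2/3

Same 2,3,3: normalisation and zero-m 3j drop out of the ratio.
A: Δ: 2! 2! 4! / 9! → 1/3780; sum: t=2:+1/96 = 1/96; 3j²(2 3 3; -2 3 -1) = Δ·Π!·Σ² = 1/42  (sign +1)
B: Δ: 2! 2! 4! / 9! → 1/3780; sum: t=1:−1/12 t=2:+1/48 = -1/16; 3j²(2 3 3; -1 -1 2) = Δ·Π!·Σ² = 1/28  (sign +1)
I_A²/I_B² = (1/42)/(1/28) = 2/3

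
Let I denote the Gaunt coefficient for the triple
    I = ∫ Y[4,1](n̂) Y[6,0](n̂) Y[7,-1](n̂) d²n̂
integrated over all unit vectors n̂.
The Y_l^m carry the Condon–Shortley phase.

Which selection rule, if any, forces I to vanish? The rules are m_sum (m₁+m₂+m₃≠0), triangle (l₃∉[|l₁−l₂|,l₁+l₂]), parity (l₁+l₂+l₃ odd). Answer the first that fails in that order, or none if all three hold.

Σmᵢ = 0  ✓
l₃∈[|l₁−l₂|,l₁+l₂]=[2,10], have l₃=7  ✓
Σlᵢ = 17 ⇒ odd  ✗

parity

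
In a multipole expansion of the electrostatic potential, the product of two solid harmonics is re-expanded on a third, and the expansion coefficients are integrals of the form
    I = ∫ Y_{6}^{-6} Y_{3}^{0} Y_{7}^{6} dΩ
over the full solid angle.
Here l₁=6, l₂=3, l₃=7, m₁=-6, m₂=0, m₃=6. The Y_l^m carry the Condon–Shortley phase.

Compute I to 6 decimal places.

Rules hold: Σm=0, L=16 even, 3≤7≤9.
N = 13·7·15 = 1365
Δ = 2!·10!·4!/17! = 1/2042040
Racah Σ t=0..2: t=0:+1/207360 t=1:−1/57600 t=2:+1/207360 = -1/129600
⇒ 3j(6 3 7; 0 0 0)² = 168/12155, sgn +1
Racah Σ t=2..2: t=2:+1/43545600 = 1/43545600
⇒ 3j(6 3 7; -6 0 6)² = 33/1190, sgn -1
4πI² = N·(3j₀)²·(3jₘ)² = 756/1445
I = -1·√(0.523183/4π) = -0.20404316

-0.204043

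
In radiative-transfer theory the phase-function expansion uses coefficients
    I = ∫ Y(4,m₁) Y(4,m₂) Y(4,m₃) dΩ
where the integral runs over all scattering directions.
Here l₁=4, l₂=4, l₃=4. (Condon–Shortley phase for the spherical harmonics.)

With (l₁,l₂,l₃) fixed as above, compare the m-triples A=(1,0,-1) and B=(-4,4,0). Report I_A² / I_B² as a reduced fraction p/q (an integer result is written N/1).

81/196

l's match ⇒ only the (l;m) 3-j factors differ between A and B.
A: triangle coeff Δ(4,4,4) = 1/450450; Σ_t [0,3]: t=0:+1/3456 t=1:−1/144 t=2:+1/96 t=3:−1/864 = 1/384; (3j)²=9/2002 [(4 4 4; 1 0 -1)], sign=-1
B: triangle coeff Δ(4,4,4) = 1/450450; Σ_t [4,4]: t=4:+1/13824 = 1/13824; (3j)²=14/1287 [(4 4 4; -4 4 0)], sign=+1
I_A²/I_B² = (9/2002)/(14/1287) = 81/196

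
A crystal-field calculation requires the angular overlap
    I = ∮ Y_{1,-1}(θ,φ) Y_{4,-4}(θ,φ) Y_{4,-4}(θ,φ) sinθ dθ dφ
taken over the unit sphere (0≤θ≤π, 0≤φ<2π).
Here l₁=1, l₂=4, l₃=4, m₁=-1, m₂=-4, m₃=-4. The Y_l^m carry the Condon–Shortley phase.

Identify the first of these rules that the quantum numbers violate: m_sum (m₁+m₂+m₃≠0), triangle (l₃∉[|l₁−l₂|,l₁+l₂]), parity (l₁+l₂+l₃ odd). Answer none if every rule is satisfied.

m₁+m₂+m₃ = -1 − 4 − 4 = -9  ✗
triangle: |1−4|=3 ≤ l₃=4 ≤ 1+4=5
parity: l₁+l₂+l₃ = 9 is odd

m_sum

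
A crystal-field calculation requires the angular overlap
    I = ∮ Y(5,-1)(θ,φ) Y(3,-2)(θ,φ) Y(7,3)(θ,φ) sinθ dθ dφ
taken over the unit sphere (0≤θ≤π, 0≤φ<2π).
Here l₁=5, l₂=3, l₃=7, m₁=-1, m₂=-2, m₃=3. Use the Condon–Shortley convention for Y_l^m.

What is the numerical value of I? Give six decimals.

l₁+l₂+l₃=15 is odd: 3j(l;000)=0 ⇒ I=0

0.000000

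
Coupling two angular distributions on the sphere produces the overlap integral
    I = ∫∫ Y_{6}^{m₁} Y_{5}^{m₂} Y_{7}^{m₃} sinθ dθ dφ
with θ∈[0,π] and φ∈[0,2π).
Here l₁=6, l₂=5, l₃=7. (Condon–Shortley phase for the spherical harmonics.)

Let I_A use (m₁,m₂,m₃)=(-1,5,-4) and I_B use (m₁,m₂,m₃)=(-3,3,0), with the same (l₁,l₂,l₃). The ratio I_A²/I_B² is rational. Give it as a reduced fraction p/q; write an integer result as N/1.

1925/243

Shared (l₁,l₂,l₃)=(6,5,7): N and (l;000)² cancel in I_A²/I_B².
A: Δ = 4!·8!·6!/19! = 1/174594420; Racah Σ t=4..4: t=4:+1/12441600 = 1/12441600; ⇒ 3j(6 5 7; -1 5 -4)² = 245/12597, sgn -1
B: Δ = 4!·8!·6!/19! = 1/174594420; Racah Σ t=2..4: t=2:+1/14515200 t=3:−1/1036800 t=4:+1/829440 = 1/3225600; ⇒ 3j(6 5 7; -3 3 0)² = 567/230945, sgn -1
I_A²/I_B² = (245/12597)/(567/230945) = 1925/243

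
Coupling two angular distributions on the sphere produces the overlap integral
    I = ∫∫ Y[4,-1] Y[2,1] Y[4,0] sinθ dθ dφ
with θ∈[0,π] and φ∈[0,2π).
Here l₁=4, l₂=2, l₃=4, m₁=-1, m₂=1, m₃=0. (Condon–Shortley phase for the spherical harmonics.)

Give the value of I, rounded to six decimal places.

-0.044869

Rules hold: Σm=0, L=10 even, 2≤4≤6.
N = 9·5·9 = 405
Δ = 2!·6!·2!/11! = 1/13860
Racah Σ t=0..2: t=0:+1/192 t=1:−1/36 t=2:+1/192 = -5/288
⇒ 3j(4 2 4; 0 0 0)² = 20/693, sgn -1
Racah Σ t=1..2: t=1:−1/96 t=2:+1/72 = 1/288
⇒ 3j(4 2 4; -1 1 0)² = 1/462, sgn +1
4πI² = N·(3j₀)²·(3jₘ)² = 150/5929
I = -1·√(0.0252994/4π) = -0.04486937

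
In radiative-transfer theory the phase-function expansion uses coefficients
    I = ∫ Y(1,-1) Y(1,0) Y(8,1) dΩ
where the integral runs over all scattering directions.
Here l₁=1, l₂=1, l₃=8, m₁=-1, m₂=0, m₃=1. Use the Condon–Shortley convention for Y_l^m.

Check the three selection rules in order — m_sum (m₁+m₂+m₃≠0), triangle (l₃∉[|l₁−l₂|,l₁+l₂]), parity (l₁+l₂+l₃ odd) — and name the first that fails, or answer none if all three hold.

triangle

m₁+m₂+m₃ = -1 + 0 + 1 = 0  ✓
triangle: |1−1|=0 ≤ l₃=8 ≤ 1+1=2  ✗
parity: l₁+l₂+l₃ = 10 is even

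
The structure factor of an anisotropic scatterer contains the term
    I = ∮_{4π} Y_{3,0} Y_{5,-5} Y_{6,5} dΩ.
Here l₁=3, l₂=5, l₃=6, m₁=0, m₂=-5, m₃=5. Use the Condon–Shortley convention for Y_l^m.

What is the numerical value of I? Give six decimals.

0.207001

m-sum 0 ✓  L=14 even ✓  2≤6≤8 ✓
Π(2lᵢ+1) = 7×11×13 = 1001
triangle coeff Δ(3,5,6) = 1/675675
Σ_t [0,2]: t=0:+1/8640 t=1:−1/2304 t=2:+1/8640 = -7/34560
(3j)²=7/429 [(3 5 6; 0 0 0)], sign=-1
Σ_t [0,0]: t=0:+1/483840 = 1/483840
(3j)²=3/91 [(3 5 6; 0 -5 5)], sign=-1
⇒ 4πI² = 7/13
I = (+1)√(7/13/(4π)) = 0.20700098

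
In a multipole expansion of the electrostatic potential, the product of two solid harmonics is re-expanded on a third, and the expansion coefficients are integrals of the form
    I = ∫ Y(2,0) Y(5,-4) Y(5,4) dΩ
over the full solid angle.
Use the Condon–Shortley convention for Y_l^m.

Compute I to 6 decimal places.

-0.097044

m-sum 0 ✓  L=12 even ✓  3≤5≤7 ✓
Π(2lᵢ+1) = 5×11×11 = 605
triangle coeff Δ(2,5,5) = 1/38610
Σ_t [0,2]: t=0:+1/2880 t=1:−1/576 t=2:+1/2880 = -1/960
(3j)²=10/429 [(2 5 5; 0 0 0)], sign=+1
Σ_t [0,1]: t=0:+1/20160 t=1:−1/40320 = 1/40320
(3j)²=6/715 [(2 5 5; 0 -4 4)], sign=-1
⇒ 4πI² = 20/169
I = (-1)√(20/169/(4π)) = -0.09704356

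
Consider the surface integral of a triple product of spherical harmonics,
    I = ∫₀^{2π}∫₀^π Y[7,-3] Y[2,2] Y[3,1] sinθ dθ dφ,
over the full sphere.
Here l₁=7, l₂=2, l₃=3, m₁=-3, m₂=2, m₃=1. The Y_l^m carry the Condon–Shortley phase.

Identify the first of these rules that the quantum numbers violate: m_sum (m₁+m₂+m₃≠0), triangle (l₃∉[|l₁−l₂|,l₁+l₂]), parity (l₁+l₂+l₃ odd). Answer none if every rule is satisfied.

m₁+m₂+m₃ = -3 + 2 + 1 = 0  ✓
triangle: |7−2|=5 ≤ l₃=3 ≤ 7+2=9  ✗
parity: l₁+l₂+l₃ = 12 is even

triangle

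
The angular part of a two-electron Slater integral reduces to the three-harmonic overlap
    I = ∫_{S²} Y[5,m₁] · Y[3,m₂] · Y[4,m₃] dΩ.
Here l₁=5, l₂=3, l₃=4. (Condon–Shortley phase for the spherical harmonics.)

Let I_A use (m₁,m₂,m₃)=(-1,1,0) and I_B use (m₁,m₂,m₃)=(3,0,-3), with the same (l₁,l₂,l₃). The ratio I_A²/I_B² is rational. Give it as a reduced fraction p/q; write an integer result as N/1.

l's match ⇒ only the (l;m) 3-j factors differ between A and B.
A: triangle coeff Δ(5,3,4) = 1/180180; Σ_t [2,4]: t=2:+1/384 t=3:−1/216 t=4:+1/2304 = -11/6912; (3j)²=11/1638 [(5 3 4; -1 1 0)], sign=-1
B: triangle coeff Δ(5,3,4) = 1/180180; Σ_t [1,2]: t=1:−1/1440 t=2:+1/2880 = -1/2880; (3j)²=7/715 [(5 3 4; 3 0 -3)], sign=+1
I_A²/I_B² = (11/1638)/(7/715) = 605/882

605/882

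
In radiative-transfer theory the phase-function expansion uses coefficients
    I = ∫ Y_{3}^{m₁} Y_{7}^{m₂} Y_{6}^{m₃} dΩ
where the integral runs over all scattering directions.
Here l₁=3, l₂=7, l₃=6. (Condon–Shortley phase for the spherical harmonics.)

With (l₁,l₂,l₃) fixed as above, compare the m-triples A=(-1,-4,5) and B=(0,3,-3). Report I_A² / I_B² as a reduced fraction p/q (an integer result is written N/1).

20449/45

Shared (l₁,l₂,l₃)=(3,7,6): N and (l;000)² cancel in I_A²/I_B².
A: Δ = 4!·2!·10!/17! = 1/2042040; Racah Σ t=2..3: t=2:+1/2903040 t=3:−1/21772800 = 13/43545600; ⇒ 3j(3 7 6; -1 -4 5)² = 143/7140, sgn -1
B: Δ = 4!·2!·10!/17! = 1/2042040; Racah Σ t=1..3: t=1:−1/4354560 t=2:+1/322560 t=3:−1/362880 = 1/8709120; ⇒ 3j(3 7 6; 0 3 -3)² = 3/68068, sgn -1
I_A²/I_B² = (143/7140)/(3/68068) = 20449/45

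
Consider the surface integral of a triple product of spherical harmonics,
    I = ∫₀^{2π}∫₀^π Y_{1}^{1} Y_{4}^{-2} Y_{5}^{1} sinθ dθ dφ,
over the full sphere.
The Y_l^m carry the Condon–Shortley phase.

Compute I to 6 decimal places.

-0.120286

Checks pass: Σm=0; 10 even; l₃=5∈[3,5].
(2·1+1)(2·4+1)(2·5+1) = 297
Δ: 0! 2! 8! / 11! → 1/495
sum: t=0:+1/576 = 1/576
3j²(1 4 5; 0 0 0) = Δ·Π!·Σ² = 5/99  (sign -1)
sum: t=0:+1/2880 = 1/2880
3j²(1 4 5; 1 -2 1) = Δ·Π!·Σ² = 2/165  (sign +1)
combine: 4πI² = 297·5/99·2/165 = 2/11
take √, sign -1: I = -0.12028562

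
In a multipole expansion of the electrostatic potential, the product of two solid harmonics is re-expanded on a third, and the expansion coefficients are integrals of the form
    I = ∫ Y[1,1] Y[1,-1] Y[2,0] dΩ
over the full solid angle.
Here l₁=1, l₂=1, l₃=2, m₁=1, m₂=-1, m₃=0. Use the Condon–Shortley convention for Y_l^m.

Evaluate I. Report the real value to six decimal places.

Rules hold: Σm=0, L=4 even, 0≤2≤2.
N = 3·3·5 = 45
Δ = 0!·2!·2!/5! = 1/30
Racah Σ t=0..0: t=0:+1/1 = 1/1
⇒ 3j(1 1 2; 0 0 0)² = 2/15, sgn +1
Racah Σ t=0..0: t=0:+1/4 = 1/4
⇒ 3j(1 1 2; 1 -1 0)² = 1/30, sgn +1
4πI² = N·(3j₀)²·(3jₘ)² = 1/5
I = +1·√(0.2/4π) = 0.12615663

0.126157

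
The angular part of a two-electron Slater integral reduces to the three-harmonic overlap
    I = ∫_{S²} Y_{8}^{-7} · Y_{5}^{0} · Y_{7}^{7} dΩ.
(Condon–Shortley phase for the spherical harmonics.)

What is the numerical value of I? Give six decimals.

-0.179145

m-sum 0 ✓  L=20 even ✓  3≤7≤13 ✓
Π(2lᵢ+1) = 17×11×15 = 2805
triangle coeff Δ(8,5,7) = 1/814773960
Σ_t [1,5]: t=1:−1/87091200 t=2:+1/4976640 t=3:−1/2073600 t=4:+1/4976640 t=5:−1/87091200 = -1/9676800
(3j)²=360/46189 [(8 5 7; 0 0 0)], sign=+1
Σ_t [5,5]: t=5:−1/10450944000 = -1/10450944000
(3j)²=143/7752 [(8 5 7; -7 0 7)], sign=-1
⇒ 4πI² = 2475/6137
I = (-1)√(2475/6137/(4π)) = -0.17914497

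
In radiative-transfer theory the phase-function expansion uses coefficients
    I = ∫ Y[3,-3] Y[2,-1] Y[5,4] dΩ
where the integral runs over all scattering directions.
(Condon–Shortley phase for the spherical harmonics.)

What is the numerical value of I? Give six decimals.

m-sum 0 ✓  L=10 even ✓  1≤5≤5 ✓
Π(2lᵢ+1) = 7×5×11 = 385
triangle coeff Δ(3,2,5) = 1/2310
Σ_t [0,0]: t=0:+1/144 = 1/144
(3j)²=10/231 [(3 2 5; 0 0 0)], sign=-1
Σ_t [0,0]: t=0:+1/4320 = 1/4320
(3j)²=2/55 [(3 2 5; -3 -1 4)], sign=-1
⇒ 4πI² = 20/33
I = (+1)√(20/33/(4π)) = 0.21961050

0.219610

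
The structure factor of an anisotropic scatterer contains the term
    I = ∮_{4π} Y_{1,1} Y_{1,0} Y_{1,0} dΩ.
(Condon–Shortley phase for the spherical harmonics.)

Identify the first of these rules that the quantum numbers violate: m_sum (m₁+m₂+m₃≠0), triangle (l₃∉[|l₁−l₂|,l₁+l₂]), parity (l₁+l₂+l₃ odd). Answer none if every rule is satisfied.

azimuthal sum: 1 + 0 + 0 = 1  ✗
0 ≤ 1 ≤ 2 (triangle on l)
L = 1 + 1 + 1 = 3 (odd)

m_sum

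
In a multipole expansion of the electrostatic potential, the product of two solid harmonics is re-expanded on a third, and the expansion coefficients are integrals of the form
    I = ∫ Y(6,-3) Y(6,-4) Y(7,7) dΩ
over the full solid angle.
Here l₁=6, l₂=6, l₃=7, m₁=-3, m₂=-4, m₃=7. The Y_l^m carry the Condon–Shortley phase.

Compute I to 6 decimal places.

L=19 odd ⇒ parity kills the (l;000) factor ⇒ I = 0

0.000000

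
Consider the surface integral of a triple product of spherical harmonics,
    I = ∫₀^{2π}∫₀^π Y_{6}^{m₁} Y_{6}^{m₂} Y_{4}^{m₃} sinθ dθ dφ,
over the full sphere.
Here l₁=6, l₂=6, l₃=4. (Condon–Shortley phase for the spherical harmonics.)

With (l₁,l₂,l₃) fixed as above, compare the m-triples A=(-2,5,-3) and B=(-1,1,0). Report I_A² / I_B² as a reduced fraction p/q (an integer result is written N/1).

Same 6,6,4: normalisation and zero-m 3j drop out of the ratio.
A: Δ: 8! 4! 4! / 17! → 1/15315300; sum: t=7:−1/725760 t=8:+1/5806080 = -1/829440; 3j²(6 6 4; -2 5 -3) = Δ·Π!·Σ² = 49/2652  (sign +1)
B: Δ: 8! 4! 4! / 17! → 1/15315300; sum: t=3:−1/414720 t=4:+1/20736 t=5:−1/11520 t=6:+1/51840 t=7:−1/2903040 = -1/45360; 3j²(6 6 4; -1 1 0) = Δ·Π!·Σ² = 1024/153153  (sign -1)
I_A²/I_B² = (49/2652)/(1024/153153) = 11319/4096

11319/4096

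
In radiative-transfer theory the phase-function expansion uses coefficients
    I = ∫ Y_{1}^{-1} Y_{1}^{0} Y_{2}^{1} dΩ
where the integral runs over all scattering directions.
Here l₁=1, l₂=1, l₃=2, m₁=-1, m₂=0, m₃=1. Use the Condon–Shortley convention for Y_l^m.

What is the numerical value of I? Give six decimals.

Rules hold: Σm=0, L=4 even, 0≤2≤2.
N = 3·3·5 = 45
Δ = 0!·2!·2!/5! = 1/30
Racah Σ t=0..0: t=0:+1/1 = 1/1
⇒ 3j(1 1 2; 0 0 0)² = 2/15, sgn +1
Racah Σ t=0..0: t=0:+1/2 = 1/2
⇒ 3j(1 1 2; -1 0 1)² = 1/10, sgn -1
4πI² = N·(3j₀)²·(3jₘ)² = 3/5
I = -1·√(0.6/4π) = -0.21850969

-0.218510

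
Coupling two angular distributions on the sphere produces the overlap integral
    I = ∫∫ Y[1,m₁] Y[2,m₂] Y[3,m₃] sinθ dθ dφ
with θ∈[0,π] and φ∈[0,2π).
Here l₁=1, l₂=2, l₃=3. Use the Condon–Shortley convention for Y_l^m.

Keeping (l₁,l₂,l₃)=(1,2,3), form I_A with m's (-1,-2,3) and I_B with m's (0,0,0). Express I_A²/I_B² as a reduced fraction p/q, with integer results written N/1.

5/3

l's match ⇒ only the (l;m) 3-j factors differ between A and B.
A: triangle coeff Δ(1,2,3) = 1/105; Σ_t [0,0]: t=0:+1/48 = 1/48; (3j)²=1/7 [(1 2 3; -1 -2 3)], sign=+1
B: triangle coeff Δ(1,2,3) = 1/105; Σ_t [0,0]: t=0:+1/4 = 1/4; (3j)²=3/35 [(1 2 3; 0 0 0)], sign=-1
I_A²/I_B² = (1/7)/(3/35) = 5/3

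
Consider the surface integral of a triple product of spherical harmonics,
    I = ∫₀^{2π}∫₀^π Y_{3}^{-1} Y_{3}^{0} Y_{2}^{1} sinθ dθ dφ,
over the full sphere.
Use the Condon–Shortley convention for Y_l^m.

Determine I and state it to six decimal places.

m-sum 0 ✓  L=8 even ✓  0≤2≤6 ✓
Π(2lᵢ+1) = 7×7×5 = 245
triangle coeff Δ(3,3,2) = 1/3780
Σ_t [1,3]: t=1:−1/24 t=2:+1/4 t=3:−1/24 = 1/6
(3j)²=4/105 [(3 3 2; 0 0 0)], sign=+1
Σ_t [2,3]: t=2:+1/8 t=3:−1/12 = 1/24
(3j)²=1/210 [(3 3 2; -1 0 1)], sign=-1
⇒ 4πI² = 2/45
I = (-1)√(2/45/(4π)) = -0.05947080

-0.059471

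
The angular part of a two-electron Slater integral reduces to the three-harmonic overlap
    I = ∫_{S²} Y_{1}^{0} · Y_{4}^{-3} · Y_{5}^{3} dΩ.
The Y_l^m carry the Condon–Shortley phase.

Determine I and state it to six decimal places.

-0.196426

Checks pass: Σm=0; 10 even; l₃=5∈[3,5].
(2·1+1)(2·4+1)(2·5+1) = 297
Δ: 0! 2! 8! / 11! → 1/495
sum: t=0:+1/576 = 1/576
3j²(1 4 5; 0 0 0) = Δ·Π!·Σ² = 5/99  (sign -1)
sum: t=0:+1/5040 = 1/5040
3j²(1 4 5; 0 -3 3) = Δ·Π!·Σ² = 16/495  (sign +1)
combine: 4πI² = 297·5/99·16/495 = 16/33
take √, sign -1: I = -0.19642560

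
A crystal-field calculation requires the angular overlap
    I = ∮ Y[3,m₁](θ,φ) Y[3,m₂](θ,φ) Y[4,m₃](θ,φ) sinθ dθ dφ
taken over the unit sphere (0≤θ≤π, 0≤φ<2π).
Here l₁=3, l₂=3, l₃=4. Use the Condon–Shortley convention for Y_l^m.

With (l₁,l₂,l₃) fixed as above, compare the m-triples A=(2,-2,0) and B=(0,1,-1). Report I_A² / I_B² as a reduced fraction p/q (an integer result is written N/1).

49/15

l's match ⇒ only the (l;m) 3-j factors differ between A and B.
A: triangle coeff Δ(3,3,4) = 1/34650; Σ_t [0,1]: t=0:+1/72 t=1:−1/576 = 7/576; (3j)²=7/198 [(3 3 4; 2 -2 0)], sign=+1
B: triangle coeff Δ(3,3,4) = 1/34650; Σ_t [0,2]: t=0:+1/288 t=1:−1/24 t=2:+1/48 = -5/288; (3j)²=5/462 [(3 3 4; 0 1 -1)], sign=+1
I_A²/I_B² = (7/198)/(5/462) = 49/15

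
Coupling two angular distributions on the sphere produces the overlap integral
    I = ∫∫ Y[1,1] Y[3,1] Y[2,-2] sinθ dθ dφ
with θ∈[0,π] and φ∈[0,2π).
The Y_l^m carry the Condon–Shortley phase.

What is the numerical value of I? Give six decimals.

m-sum 0 ✓  L=6 even ✓  2≤2≤4 ✓
Π(2lᵢ+1) = 3×7×5 = 105
triangle coeff Δ(1,3,2) = 1/105
Σ_t [1,1]: t=1:−1/4 = -1/4
(3j)²=3/35 [(1 3 2; 0 0 0)], sign=-1
Σ_t [0,0]: t=0:+1/48 = 1/48
(3j)²=1/105 [(1 3 2; 1 1 -2)], sign=+1
⇒ 4πI² = 3/35
I = (-1)√(3/35/(4π)) = -0.08258890

-0.082589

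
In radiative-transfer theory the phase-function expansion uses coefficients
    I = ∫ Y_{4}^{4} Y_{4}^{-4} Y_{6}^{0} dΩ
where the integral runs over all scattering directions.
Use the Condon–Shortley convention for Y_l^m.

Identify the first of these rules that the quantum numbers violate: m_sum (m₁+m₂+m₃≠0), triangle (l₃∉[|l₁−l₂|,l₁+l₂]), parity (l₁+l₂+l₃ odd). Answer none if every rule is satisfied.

none

azimuthal sum: 4 − 4 + 0 = 0  ✓
0 ≤ 6 ≤ 8 (triangle on l)  ✓
L = 4 + 4 + 6 = 14 (even)  ✓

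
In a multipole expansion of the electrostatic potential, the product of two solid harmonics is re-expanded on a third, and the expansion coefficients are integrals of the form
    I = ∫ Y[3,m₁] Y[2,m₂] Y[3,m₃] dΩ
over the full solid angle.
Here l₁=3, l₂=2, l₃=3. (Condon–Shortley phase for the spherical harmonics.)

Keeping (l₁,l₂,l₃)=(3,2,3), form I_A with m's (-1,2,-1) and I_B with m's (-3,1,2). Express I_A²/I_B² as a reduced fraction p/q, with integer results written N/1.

24/25

Same 3,2,3: normalisation and zero-m 3j drop out of the ratio.
A: Δ: 2! 4! 2! / 9! → 1/3780; sum: t=2:+1/16 = 1/16; 3j²(3 2 3; -1 2 -1) = Δ·Π!·Σ² = 2/35  (sign +1)
B: Δ: 2! 4! 2! / 9! → 1/3780; sum: t=2:+1/48 = 1/48; 3j²(3 2 3; -3 1 2) = Δ·Π!·Σ² = 5/84  (sign -1)
I_A²/I_B² = (2/35)/(5/84) = 24/25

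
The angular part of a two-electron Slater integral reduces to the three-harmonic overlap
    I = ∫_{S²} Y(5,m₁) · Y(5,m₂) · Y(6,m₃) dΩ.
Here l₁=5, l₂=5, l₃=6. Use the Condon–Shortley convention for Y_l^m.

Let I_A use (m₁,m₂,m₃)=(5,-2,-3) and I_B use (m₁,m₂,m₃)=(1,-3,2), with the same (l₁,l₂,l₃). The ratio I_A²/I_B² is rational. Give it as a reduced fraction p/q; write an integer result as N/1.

315/121

l's match ⇒ only the (l;m) 3-j factors differ between A and B.
A: triangle coeff Δ(5,5,6) = 1/28588560; Σ_t [0,0]: t=0:+1/622080 = 1/622080; (3j)²=105/4862 [(5 5 6; 5 -2 -3)], sign=-1
B: triangle coeff Δ(5,5,6) = 1/28588560; Σ_t [0,2]: t=0:+1/55296 t=1:−1/25920 t=2:+1/138240 = -11/829440; (3j)²=11/1326 [(5 5 6; 1 -3 2)], sign=-1
I_A²/I_B² = (105/4862)/(11/1326) = 315/121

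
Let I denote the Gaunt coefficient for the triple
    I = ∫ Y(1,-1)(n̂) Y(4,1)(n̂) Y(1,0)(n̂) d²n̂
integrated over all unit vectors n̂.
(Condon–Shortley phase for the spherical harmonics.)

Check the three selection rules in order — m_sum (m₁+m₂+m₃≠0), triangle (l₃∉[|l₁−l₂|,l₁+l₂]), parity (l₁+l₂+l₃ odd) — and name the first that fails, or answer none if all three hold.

triangle

Σmᵢ = 0  ✓
l₃∈[|l₁−l₂|,l₁+l₂]=[3,5], have l₃=1  ✗
Σlᵢ = 6 ⇒ even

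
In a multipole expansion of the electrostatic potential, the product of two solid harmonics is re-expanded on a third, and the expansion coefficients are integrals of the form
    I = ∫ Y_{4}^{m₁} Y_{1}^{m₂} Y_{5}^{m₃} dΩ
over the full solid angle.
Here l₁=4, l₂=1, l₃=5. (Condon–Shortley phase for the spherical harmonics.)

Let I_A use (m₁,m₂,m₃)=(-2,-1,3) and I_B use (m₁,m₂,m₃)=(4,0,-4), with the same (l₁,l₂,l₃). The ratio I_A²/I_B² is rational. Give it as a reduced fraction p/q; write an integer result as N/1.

28/9

Same 4,1,5: normalisation and zero-m 3j drop out of the ratio.
A: Δ: 0! 8! 2! / 11! → 1/495; sum: t=0:+1/2880 = 1/2880; 3j²(4 1 5; -2 -1 3) = Δ·Π!·Σ² = 28/495  (sign +1)
B: Δ: 0! 8! 2! / 11! → 1/495; sum: t=0:+1/40320 = 1/40320; 3j²(4 1 5; 4 0 -4) = Δ·Π!·Σ² = 1/55  (sign -1)
I_A²/I_B² = (28/495)/(1/55) = 28/9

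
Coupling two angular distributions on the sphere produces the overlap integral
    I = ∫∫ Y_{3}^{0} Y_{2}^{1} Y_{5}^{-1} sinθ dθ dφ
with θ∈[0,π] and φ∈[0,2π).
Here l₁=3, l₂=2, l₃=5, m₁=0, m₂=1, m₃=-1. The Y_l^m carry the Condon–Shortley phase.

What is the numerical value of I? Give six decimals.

Rules hold: Σm=0, L=10 even, 1≤5≤5.
N = 7·5·11 = 385
Δ = 0!·6!·4!/11! = 1/2310
Racah Σ t=0..0: t=0:+1/144 = 1/144
⇒ 3j(3 2 5; 0 0 0)² = 10/231, sgn -1
Racah Σ t=0..0: t=0:+1/216 = 1/216
⇒ 3j(3 2 5; 0 1 -1)² = 8/231, sgn +1
4πI² = N·(3j₀)²·(3jₘ)² = 400/693
I = -1·√(0.577201/4π) = -0.21431790

-0.214318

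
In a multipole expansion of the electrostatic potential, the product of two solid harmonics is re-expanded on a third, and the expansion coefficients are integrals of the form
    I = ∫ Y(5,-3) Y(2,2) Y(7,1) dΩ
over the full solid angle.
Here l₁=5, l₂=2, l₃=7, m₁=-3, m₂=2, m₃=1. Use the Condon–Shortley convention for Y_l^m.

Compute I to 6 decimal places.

Checks pass: Σm=0; 14 even; l₃=7∈[3,7].
(2·5+1)(2·2+1)(2·7+1) = 825
Δ: 0! 10! 4! / 15! → 1/15015
sum: t=0:+1/57600 = 1/57600
3j²(5 2 7; 0 0 0) = Δ·Π!·Σ² = 21/715  (sign -1)
sum: t=0:+1/1935360 = 1/1935360
3j²(5 2 7; -3 2 1) = Δ·Π!·Σ² = 1/1001  (sign +1)
combine: 4πI² = 825·21/715·1/1001 = 45/1859
take √, sign -1: I = -0.04388960

-0.043890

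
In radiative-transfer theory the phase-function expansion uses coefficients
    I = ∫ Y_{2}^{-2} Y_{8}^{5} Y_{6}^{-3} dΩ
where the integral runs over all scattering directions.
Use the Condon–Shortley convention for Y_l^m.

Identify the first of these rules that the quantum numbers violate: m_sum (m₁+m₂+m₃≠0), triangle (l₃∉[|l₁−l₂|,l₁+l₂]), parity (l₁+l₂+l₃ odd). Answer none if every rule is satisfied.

Σmᵢ = 0  ✓
l₃∈[|l₁−l₂|,l₁+l₂]=[6,10], have l₃=6  ✓
Σlᵢ = 16 ⇒ even  ✓

none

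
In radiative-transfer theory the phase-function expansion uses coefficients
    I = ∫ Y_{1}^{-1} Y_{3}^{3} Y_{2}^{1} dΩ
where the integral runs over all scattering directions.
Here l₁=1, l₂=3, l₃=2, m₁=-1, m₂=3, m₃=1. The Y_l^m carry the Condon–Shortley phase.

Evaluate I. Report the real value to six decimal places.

Σmᵢ = 3 ≠ 0, so the φ-integral vanishes; I = 0

0.000000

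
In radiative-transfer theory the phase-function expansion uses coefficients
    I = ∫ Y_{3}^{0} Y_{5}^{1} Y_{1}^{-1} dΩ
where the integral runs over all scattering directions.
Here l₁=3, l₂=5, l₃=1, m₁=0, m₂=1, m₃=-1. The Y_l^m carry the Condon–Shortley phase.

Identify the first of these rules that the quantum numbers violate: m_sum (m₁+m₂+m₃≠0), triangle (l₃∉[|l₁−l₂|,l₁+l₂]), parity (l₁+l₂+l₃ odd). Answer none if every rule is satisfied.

azimuthal sum: 0 + 1 − 1 = 0  ✓
2 ≤ 1 ≤ 8 (triangle on l)  ✗
L = 3 + 5 + 1 = 9 (odd)

triangle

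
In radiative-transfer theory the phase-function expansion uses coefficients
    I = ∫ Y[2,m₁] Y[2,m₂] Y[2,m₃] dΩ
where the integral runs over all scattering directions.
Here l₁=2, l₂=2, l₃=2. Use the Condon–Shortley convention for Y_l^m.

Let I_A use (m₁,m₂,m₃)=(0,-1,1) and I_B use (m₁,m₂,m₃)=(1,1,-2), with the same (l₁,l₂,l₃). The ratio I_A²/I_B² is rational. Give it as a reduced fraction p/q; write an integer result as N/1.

1/6

Same 2,2,2: normalisation and zero-m 3j drop out of the ratio.
A: Δ: 2! 2! 2! / 7! → 1/630; sum: t=0:+1/4 t=1:−1/2 = -1/4; 3j²(2 2 2; 0 -1 1) = Δ·Π!·Σ² = 1/70  (sign +1)
B: Δ: 2! 2! 2! / 7! → 1/630; sum: t=1:−1/4 = -1/4; 3j²(2 2 2; 1 1 -2) = Δ·Π!·Σ² = 3/35  (sign -1)
I_A²/I_B² = (1/70)/(3/35) = 1/6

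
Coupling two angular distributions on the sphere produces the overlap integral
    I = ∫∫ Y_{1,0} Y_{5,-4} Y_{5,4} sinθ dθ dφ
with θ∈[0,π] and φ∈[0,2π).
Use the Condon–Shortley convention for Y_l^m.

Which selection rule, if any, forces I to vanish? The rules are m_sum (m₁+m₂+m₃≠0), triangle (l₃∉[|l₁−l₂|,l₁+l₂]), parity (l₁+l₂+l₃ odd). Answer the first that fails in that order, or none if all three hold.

Σmᵢ = 0  ✓
l₃∈[|l₁−l₂|,l₁+l₂]=[4,6], have l₃=5  ✓
Σlᵢ = 11 ⇒ odd  ✗

parity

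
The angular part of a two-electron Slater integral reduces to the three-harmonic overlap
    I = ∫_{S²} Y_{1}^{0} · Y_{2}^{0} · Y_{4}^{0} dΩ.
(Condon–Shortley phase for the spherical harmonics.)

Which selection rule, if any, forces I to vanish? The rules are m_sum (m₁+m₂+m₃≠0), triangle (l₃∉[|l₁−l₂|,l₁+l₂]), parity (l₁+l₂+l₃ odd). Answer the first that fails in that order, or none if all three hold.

triangle

Σmᵢ = 0  ✓
l₃∈[|l₁−l₂|,l₁+l₂]=[1,3], have l₃=4  ✗
Σlᵢ = 7 ⇒ odd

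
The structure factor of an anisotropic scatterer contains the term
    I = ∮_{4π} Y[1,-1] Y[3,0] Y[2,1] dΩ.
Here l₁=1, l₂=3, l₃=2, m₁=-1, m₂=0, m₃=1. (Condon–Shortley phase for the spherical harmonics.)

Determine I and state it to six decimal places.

0.143048

Rules hold: Σm=0, L=6 even, 2≤2≤4.
N = 3·7·5 = 105
Δ = 2!·0!·4!/7! = 1/105
Racah Σ t=1..1: t=1:−1/4 = -1/4
⇒ 3j(1 3 2; 0 0 0)² = 3/35, sgn -1
Racah Σ t=2..2: t=2:+1/12 = 1/12
⇒ 3j(1 3 2; -1 0 1)² = 1/35, sgn -1
4πI² = N·(3j₀)²·(3jₘ)² = 9/35
I = +1·√(0.257143/4π) = 0.14304817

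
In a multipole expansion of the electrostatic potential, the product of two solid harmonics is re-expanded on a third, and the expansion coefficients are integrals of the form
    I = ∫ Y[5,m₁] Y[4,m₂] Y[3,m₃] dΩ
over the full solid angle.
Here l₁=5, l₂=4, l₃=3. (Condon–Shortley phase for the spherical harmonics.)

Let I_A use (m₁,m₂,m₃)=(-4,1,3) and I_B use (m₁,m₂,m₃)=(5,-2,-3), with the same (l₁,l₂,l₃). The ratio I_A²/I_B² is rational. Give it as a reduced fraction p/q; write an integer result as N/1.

Shared (l₁,l₂,l₃)=(5,4,3): N and (l;000)² cancel in I_A²/I_B².
A: Δ = 6!·4!·2!/13! = 1/180180; Racah Σ t=5..5: t=5:−1/5760 = -1/5760; ⇒ 3j(5 4 3; -4 1 3)² = 9/286, sgn -1
B: Δ = 6!·4!·2!/13! = 1/180180; Racah Σ t=0..0: t=0:+1/34560 = 1/34560; ⇒ 3j(5 4 3; 5 -2 -3)² = 5/286, sgn +1
I_A²/I_B² = (9/286)/(5/286) = 9/5

9/5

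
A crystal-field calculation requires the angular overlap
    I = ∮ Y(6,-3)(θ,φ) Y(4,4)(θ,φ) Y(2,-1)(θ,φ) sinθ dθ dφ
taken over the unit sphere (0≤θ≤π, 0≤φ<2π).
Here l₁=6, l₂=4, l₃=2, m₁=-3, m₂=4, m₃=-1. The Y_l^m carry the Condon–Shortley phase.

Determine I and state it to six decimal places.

Rules hold: Σm=0, L=12 even, 2≤2≤10.
N = 13·9·5 = 585
Δ = 8!·4!·0!/13! = 1/6435
Racah Σ t=4..4: t=4:+1/2304 = 1/2304
⇒ 3j(6 4 2; 0 0 0)² = 5/143, sgn +1
Racah Σ t=8..8: t=8:+1/241920 = 1/241920
⇒ 3j(6 4 2; -3 4 -1)² = 1/715, sgn -1
4πI² = N·(3j₀)²·(3jₘ)² = 45/1573
I = -1·√(0.0286078/4π) = -0.04771303

-0.047713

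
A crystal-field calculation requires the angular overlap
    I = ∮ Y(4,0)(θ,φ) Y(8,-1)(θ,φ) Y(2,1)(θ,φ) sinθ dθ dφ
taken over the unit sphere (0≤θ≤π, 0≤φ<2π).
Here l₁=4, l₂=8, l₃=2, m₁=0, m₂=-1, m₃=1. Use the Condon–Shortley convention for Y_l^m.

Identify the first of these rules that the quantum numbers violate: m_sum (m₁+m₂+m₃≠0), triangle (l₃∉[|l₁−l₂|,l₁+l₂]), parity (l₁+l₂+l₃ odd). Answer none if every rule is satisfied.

Σmᵢ = 0  ✓
l₃∈[|l₁−l₂|,l₁+l₂]=[4,12], have l₃=2  ✗
Σlᵢ = 14 ⇒ even

triangle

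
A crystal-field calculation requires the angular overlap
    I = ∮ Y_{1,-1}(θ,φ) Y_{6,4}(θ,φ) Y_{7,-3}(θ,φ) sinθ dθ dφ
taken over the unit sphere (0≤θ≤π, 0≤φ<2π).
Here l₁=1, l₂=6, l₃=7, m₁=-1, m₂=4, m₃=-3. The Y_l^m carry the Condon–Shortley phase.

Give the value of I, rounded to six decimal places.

-0.085707

Checks pass: Σm=0; 14 even; l₃=7∈[5,7].
(2·1+1)(2·6+1)(2·7+1) = 585
Δ: 0! 2! 12! / 15! → 1/1365
sum: t=0:+1/518400 = 1/518400
3j²(1 6 7; 0 0 0) = Δ·Π!·Σ² = 7/195  (sign -1)
sum: t=0:+1/14515200 = 1/14515200
3j²(1 6 7; -1 4 -3) = Δ·Π!·Σ² = 2/455  (sign +1)
combine: 4πI² = 585·7/195·2/455 = 6/65
take √, sign -1: I = -0.08570655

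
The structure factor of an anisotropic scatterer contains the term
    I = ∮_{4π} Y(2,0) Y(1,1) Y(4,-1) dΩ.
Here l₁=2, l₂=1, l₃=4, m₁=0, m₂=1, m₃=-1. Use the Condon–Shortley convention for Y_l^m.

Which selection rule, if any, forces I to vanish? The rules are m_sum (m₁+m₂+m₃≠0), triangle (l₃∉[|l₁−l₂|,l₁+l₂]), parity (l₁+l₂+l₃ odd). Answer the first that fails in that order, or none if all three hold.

triangle

Σmᵢ = 0  ✓
l₃∈[|l₁−l₂|,l₁+l₂]=[1,3], have l₃=4  ✗
Σlᵢ = 7 ⇒ odd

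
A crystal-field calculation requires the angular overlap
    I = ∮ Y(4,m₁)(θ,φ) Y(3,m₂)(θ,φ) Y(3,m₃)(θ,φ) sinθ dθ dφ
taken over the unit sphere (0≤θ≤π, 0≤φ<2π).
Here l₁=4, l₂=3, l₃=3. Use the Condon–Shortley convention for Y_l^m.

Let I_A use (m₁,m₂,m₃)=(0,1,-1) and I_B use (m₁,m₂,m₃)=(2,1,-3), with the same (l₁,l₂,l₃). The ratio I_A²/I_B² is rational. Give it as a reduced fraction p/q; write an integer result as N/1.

1/54

l's match ⇒ only the (l;m) 3-j factors differ between A and B.
A: triangle coeff Δ(4,3,3) = 1/34650; Σ_t [2,4]: t=2:+1/32 t=3:−1/36 t=4:+1/1152 = 5/1152; (3j)²=1/1386 [(4 3 3; 0 1 -1)], sign=+1
B: triangle coeff Δ(4,3,3) = 1/34650; Σ_t [2,2]: t=2:+1/192 = 1/192; (3j)²=3/77 [(4 3 3; 2 1 -3)], sign=+1
I_A²/I_B² = (1/1386)/(3/77) = 1/54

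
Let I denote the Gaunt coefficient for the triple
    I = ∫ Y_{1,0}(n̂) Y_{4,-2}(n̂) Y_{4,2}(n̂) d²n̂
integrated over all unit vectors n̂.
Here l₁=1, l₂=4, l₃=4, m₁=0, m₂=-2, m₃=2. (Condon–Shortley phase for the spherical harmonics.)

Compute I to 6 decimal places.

l₁+l₂+l₃=9 is odd: 3j(l;000)=0 ⇒ I=0

0.000000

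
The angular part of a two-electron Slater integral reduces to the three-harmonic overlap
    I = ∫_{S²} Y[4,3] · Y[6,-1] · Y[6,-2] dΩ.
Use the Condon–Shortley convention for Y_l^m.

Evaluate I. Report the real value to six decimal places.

Checks pass: Σm=0; 16 even; l₃=6∈[2,10].
(2·4+1)(2·6+1)(2·6+1) = 1521
Δ: 4! 4! 8! / 17! → 1/15315300
sum: t=0:+1/829440 t=1:−1/25920 t=2:+1/9216 t=3:−1/25920 t=4:+1/829440 = 7/207360
3j²(4 6 6; 0 0 0) = Δ·Π!·Σ² = 28/2431  (sign +1)
sum: t=0:+1/103680 t=1:−1/82944 = -1/414720
3j²(4 6 6; 3 -1 -2) = Δ·Π!·Σ² = 49/43758  (sign -1)
combine: 4πI² = 1521·28/2431·49/43758 = 686/34969
take √, sign -1: I = -0.03951077

-0.039511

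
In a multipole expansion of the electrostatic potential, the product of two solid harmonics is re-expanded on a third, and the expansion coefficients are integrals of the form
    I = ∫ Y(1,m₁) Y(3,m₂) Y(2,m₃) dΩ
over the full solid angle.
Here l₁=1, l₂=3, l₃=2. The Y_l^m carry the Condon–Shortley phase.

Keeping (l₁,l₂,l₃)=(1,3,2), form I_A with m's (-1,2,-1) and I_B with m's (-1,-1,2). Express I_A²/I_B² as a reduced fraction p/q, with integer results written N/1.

10/1

Same 1,3,2: normalisation and zero-m 3j drop out of the ratio.
A: Δ: 2! 0! 4! / 7! → 1/105; sum: t=2:+1/12 = 1/12; 3j²(1 3 2; -1 2 -1) = Δ·Π!·Σ² = 2/21  (sign -1)
B: Δ: 2! 0! 4! / 7! → 1/105; sum: t=2:+1/48 = 1/48; 3j²(1 3 2; -1 -1 2) = Δ·Π!·Σ² = 1/105  (sign +1)
I_A²/I_B² = (2/21)/(1/105) = 10/1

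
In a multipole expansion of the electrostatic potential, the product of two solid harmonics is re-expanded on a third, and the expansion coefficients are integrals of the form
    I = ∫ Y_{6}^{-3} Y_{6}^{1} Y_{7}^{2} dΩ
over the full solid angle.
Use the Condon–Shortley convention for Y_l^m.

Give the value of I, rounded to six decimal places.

l₁+l₂+l₃=19 is odd: 3j(l;000)=0 ⇒ I=0

0.000000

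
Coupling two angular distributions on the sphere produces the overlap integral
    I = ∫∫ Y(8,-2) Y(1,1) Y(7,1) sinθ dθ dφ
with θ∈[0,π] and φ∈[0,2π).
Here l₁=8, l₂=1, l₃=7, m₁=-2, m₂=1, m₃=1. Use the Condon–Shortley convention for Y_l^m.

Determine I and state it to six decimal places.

Rules hold: Σm=0, L=16 even, 7≤7≤9.
N = 17·3·15 = 765
Δ = 2!·14!·0!/17! = 1/2040
Racah Σ t=1..1: t=1:−1/25401600 = -1/25401600
⇒ 3j(8 1 7; 0 0 0)² = 8/255, sgn +1
Racah Σ t=2..2: t=2:+1/58060800 = 1/58060800
⇒ 3j(8 1 7; -2 1 1)² = 3/136, sgn +1
4πI² = N·(3j₀)²·(3jₘ)² = 9/17
I = +1·√(0.529412/4π) = 0.20525411

0.205254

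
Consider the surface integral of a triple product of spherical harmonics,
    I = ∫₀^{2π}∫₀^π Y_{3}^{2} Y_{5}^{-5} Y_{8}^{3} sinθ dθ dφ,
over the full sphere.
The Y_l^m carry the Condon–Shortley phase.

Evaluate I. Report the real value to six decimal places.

-0.013924

Checks pass: Σm=0; 16 even; l₃=8∈[2,8].
(2·3+1)(2·5+1)(2·8+1) = 1309
Δ: 0! 6! 10! / 17! → 1/136136
sum: t=0:+1/518400 = 1/518400
3j²(3 5 8; 0 0 0) = Δ·Π!·Σ² = 56/2431  (sign +1)
sum: t=0:+1/435456000 = 1/435456000
3j²(3 5 8; 2 -5 3) = Δ·Π!·Σ² = 1/12376  (sign -1)
combine: 4πI² = 1309·56/2431·1/12376 = 7/2873
take √, sign -1: I = -0.01392439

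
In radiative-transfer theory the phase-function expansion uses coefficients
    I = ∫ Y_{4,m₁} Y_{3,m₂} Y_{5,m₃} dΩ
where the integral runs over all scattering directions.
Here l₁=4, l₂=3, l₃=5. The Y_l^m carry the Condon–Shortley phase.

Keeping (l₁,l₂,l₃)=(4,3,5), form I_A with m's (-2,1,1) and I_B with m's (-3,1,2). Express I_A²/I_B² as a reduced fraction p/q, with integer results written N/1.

1849/4802

Shared (l₁,l₂,l₃)=(4,3,5): N and (l;000)² cancel in I_A²/I_B².
A: Δ = 2!·6!·4!/13! = 1/180180; Racah Σ t=0..2: t=0:+1/34560 t=1:−1/720 t=2:+1/384 = 43/34560; ⇒ 3j(4 3 5; -2 1 1)² = 1849/180180, sgn +1
B: Δ = 2!·6!·4!/13! = 1/180180; Racah Σ t=1..2: t=1:−1/4320 t=2:+1/960 = 7/8640; ⇒ 3j(4 3 5; -3 1 2)² = 343/12870, sgn -1
I_A²/I_B² = (1849/180180)/(343/12870) = 1849/4802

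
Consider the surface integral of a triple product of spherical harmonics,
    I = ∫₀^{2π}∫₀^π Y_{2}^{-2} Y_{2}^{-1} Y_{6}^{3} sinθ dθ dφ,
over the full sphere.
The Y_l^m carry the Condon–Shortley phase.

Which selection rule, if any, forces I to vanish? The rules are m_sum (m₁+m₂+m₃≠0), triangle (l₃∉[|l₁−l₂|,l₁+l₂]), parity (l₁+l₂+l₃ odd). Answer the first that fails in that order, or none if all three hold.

m₁+m₂+m₃ = -2 − 1 + 3 = 0  ✓
triangle: |2−2|=0 ≤ l₃=6 ≤ 2+2=4  ✗
parity: l₁+l₂+l₃ = 10 is even

triangle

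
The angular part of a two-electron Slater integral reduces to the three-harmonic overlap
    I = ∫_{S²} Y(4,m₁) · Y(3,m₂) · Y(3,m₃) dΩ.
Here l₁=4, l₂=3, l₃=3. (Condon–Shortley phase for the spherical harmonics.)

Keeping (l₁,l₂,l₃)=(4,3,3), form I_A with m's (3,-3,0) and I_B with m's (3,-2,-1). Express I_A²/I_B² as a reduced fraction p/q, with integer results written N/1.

9/2

Same 4,3,3: normalisation and zero-m 3j drop out of the ratio.
A: Δ: 4! 4! 2! / 11! → 1/34650; sum: t=0:+1/288 = 1/288; 3j²(4 3 3; 3 -3 0) = Δ·Π!·Σ² = 1/22  (sign -1)
B: Δ: 4! 4! 2! / 11! → 1/34650; sum: t=0:+1/144 t=1:−1/288 = 1/288; 3j²(4 3 3; 3 -2 -1) = Δ·Π!·Σ² = 1/99  (sign +1)
I_A²/I_B² = (1/22)/(1/99) = 9/2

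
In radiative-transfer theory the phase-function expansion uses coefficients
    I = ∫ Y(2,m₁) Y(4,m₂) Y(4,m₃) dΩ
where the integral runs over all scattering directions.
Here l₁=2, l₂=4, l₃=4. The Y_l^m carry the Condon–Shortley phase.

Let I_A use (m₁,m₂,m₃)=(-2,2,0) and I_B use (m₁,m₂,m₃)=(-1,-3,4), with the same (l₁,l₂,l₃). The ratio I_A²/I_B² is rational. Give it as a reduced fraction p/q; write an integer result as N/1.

45/49

Shared (l₁,l₂,l₃)=(2,4,4): N and (l;000)² cancel in I_A²/I_B².
A: Δ = 2!·2!·6!/11! = 1/13860; Racah Σ t=2..2: t=2:+1/192 = 1/192; ⇒ 3j(2 4 4; -2 2 0)² = 3/77, sgn +1
B: Δ = 2!·2!·6!/11! = 1/13860; Racah Σ t=1..1: t=1:−1/1440 = -1/1440; ⇒ 3j(2 4 4; -1 -3 4)² = 7/165, sgn -1
I_A²/I_B² = (3/77)/(7/165) = 45/49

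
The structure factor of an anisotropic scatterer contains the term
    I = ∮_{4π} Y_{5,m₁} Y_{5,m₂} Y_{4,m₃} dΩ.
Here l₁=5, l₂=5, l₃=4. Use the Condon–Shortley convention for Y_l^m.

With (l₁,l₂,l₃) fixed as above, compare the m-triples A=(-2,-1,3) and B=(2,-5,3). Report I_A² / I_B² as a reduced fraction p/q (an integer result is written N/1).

5/42

Same 5,5,4: normalisation and zero-m 3j drop out of the ratio.
A: Δ: 6! 4! 4! / 15! → 1/3153150; sum: t=3:−1/5184 t=4:+1/6912 = -1/20736; 3j²(5 5 4; -2 -1 3) = Δ·Π!·Σ² = 5/2574  (sign +1)
B: Δ: 6! 4! 4! / 15! → 1/3153150; sum: t=0:+1/103680 = 1/103680; 3j²(5 5 4; 2 -5 3) = Δ·Π!·Σ² = 7/429  (sign -1)
I_A²/I_B² = (5/2574)/(7/429) = 5/42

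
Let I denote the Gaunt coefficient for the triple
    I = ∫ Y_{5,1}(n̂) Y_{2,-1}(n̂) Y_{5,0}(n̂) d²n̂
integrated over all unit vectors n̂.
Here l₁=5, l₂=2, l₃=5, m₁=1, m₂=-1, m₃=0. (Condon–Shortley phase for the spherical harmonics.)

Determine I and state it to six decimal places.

Checks pass: Σm=0; 12 even; l₃=5∈[3,7].
(2·5+1)(2·2+1)(2·5+1) = 605
Δ: 2! 8! 2! / 13! → 1/38610
sum: t=0:+1/2880 t=1:−1/576 t=2:+1/2880 = -1/960
3j²(5 2 5; 0 0 0) = Δ·Π!·Σ² = 10/429  (sign +1)
sum: t=0:+1/1152 t=1:−1/1440 = 1/5760
3j²(5 2 5; 1 -1 0) = Δ·Π!·Σ² = 1/858  (sign -1)
combine: 4πI² = 605·10/429·1/858 = 25/1521
take √, sign -1: I = -0.03616600

-0.036166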